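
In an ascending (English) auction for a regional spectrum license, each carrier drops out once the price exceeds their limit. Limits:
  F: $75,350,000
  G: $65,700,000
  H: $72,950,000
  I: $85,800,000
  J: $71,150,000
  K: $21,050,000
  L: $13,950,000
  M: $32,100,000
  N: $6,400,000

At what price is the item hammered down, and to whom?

I wins at $75,350,000

Open ascending-bid auction: the price rises until one bidder remains; the winner pays the price at which the last rival dropped out.
Limits in order: 85,800,000 (I) > 75,350,000 (F) > 72,950,000 (H) > 71,150,000 (J) > 65,700,000 (G) > 32,100,000 (M) > …
F is the last rival to drop out, at $75,350,000; I remains and wins at that price.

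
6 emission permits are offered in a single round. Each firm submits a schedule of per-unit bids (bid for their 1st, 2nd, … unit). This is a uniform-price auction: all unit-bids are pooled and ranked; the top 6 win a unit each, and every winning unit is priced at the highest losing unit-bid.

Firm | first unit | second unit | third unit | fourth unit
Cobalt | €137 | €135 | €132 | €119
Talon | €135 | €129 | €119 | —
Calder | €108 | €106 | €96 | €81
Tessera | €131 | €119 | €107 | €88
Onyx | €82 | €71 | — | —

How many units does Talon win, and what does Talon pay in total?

Talon: 2 units, pays €238

Merging the schedules and taking the best 6: 137 (Cobalt-1), 135 (Cobalt-2), 135 (Talon-1), 132 (Cobalt-3), 131 (Tessera-1), 129 (Talon-2)
Highest rejected unit-bid = €119.
Talon wins 2 unit(s) at €119 each.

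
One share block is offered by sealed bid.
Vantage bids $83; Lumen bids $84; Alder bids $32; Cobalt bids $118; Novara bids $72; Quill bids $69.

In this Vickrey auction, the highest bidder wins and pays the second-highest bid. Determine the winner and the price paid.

Rule: the highest bidder wins and pays the second-highest bid.
Sorting bids: 118 (Cobalt) > 84 (Lumen) > 83 (Vantage) > 72 (Novara) > 69 (Quill) > 32 (Alder)
Cobalt wins with the highest bid; price is set by the runner-up at $84.

Cobalt pays $84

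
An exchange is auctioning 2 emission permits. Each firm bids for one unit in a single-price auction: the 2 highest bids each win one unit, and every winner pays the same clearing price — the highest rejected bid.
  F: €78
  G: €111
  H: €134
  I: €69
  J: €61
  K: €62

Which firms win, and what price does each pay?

H, G; each pays €78

Ordering the bids: 134 (H), 111 (G), 78 (F), 69 (I), …
Top 2: H, G.
Clearing price = highest rejected bid = €78.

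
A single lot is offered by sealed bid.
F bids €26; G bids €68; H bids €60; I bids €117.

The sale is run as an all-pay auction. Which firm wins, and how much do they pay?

I pays €117

All-pay auction: the highest bidder wins the item, but every bidder pays their own bid.
Bids ranked: 117 (I) > 68 (G) > 60 (H) > 26 (F)
I is highest and takes the item; every bidder forfeits their bid.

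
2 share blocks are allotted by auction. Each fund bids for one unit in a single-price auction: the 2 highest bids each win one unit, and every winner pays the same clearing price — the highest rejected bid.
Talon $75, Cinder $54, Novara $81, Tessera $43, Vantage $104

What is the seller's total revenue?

Total revenue: $150

Bids ranked high→low: 104 (Vantage), 81 (Novara), 75 (Talon), 54 (Cinder), …
Winners (2 units): Vantage, Novara.
Clearing price = highest rejected bid = $75.
Total revenue = 2 × $75 = $150.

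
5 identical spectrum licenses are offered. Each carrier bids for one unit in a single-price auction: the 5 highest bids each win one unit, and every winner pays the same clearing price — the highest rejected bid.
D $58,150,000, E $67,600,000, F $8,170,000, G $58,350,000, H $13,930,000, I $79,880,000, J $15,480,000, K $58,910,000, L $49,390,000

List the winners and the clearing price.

Bids ranked high→low: 79,880,000 (I), 67,600,000 (E), 58,910,000 (K), 58,350,000 (G), 58,150,000 (D), 49,390,000 (L), 15,480,000 (J), …
Winners (5 units): I, E, K, G, D.
Highest unsuccessful bid: $49,390,000 → clearing price.

I, E, K, G, D; each pays $49,390,000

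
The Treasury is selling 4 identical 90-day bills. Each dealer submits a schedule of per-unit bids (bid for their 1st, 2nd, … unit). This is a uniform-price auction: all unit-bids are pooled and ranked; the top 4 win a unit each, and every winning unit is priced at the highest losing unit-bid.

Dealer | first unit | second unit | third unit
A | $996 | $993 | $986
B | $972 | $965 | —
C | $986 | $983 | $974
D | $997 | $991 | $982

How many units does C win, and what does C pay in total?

C: 0 units, pays $0

Pooled unit-bids ranked (top 4): 997 (D-1), 996 (A-1), 993 (A-2), 991 (D-2)
Highest rejected unit-bid = $986.
C wins 0 unit(s) at $986 each.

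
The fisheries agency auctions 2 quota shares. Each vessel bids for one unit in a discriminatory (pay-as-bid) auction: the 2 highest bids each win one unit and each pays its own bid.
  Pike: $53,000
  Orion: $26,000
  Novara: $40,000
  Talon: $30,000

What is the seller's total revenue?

Ordering the bids: 53,000 (Pike), 40,000 (Novara), 30,000 (Talon), 26,000 (Orion)
The 2 highest are Pike, Novara.
Total revenue = 53,000 + 40,000 = $93,000.

Total revenue: $93,000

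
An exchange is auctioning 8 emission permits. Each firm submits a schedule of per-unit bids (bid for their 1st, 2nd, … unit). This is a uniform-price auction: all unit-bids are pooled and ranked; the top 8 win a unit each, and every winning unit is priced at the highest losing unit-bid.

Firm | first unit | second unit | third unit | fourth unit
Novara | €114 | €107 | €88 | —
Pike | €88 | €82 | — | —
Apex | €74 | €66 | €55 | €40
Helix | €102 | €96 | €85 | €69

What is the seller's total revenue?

Total revenue: €592

Pooled unit-bids ranked (top 8): 114 (Novara-1), 107 (Novara-2), 102 (Helix-1), 96 (Helix-2), 88 (Novara-3), 88 (Pike-1), 85 (Helix-3), 82 (Pike-2)
Highest rejected unit-bid = €74.
Allocation: Helix 3, Novara 3, Pike 2. Every unit priced at €74.
Revenue = 8 × 74 = €592.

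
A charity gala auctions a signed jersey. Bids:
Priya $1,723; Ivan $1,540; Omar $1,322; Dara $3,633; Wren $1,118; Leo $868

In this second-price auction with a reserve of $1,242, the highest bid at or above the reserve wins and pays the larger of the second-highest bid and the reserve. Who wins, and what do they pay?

Dara pays $1,723

Bids ranked: 3,633 (Dara) > 1,723 (Priya) > 1,540 (Ivan) > 1,322 (Omar) > 1,118 (Wren) > 868 (Leo)
Highest eligible bid: Dara at $3,633.
Second-highest bid $1,723 exceeds the reserve $1,242 → payment $1,723.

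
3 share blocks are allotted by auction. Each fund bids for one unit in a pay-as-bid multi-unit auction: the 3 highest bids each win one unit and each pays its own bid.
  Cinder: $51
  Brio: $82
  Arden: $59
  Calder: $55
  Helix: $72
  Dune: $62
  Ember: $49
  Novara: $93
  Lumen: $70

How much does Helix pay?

Helix pays $72

Sorting: 93 (Novara), 82 (Brio), 72 (Helix), 70 (Lumen), 62 (Dune), …
Top 3: Novara, Brio, Helix.
Helix wins → own bid $72.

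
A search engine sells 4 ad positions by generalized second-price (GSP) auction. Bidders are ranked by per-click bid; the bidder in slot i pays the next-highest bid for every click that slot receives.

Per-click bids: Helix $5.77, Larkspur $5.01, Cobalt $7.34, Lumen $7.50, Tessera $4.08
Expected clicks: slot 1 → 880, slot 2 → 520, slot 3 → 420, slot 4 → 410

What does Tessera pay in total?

Tessera pays $0.00

Sorting advertisers: $7.50 (Lumen) > $7.34 (Cobalt) > $5.77 (Helix) > $5.01 (Larkspur) > $4.08 (Tessera)
Tessera ranks below slot 4 → no slot, pays nothing.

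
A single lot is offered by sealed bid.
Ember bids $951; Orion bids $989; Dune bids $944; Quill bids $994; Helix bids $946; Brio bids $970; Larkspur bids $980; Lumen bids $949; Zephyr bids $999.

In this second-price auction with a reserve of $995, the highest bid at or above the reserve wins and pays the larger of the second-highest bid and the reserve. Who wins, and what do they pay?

Zephyr pays $995

Second-price auction with a reserve of $995: the highest bid at or above the reserve wins and pays the larger of the second-highest bid and the reserve.
Bids ranked: 999 (Zephyr) > 994 (Quill) > 989 (Orion) > 980 (Larkspur) > 970 (Brio) > 951 (Ember) > …
Zephyr has the top bid at or above the reserve ($999).
Second-highest bid $994 is below the reserve $995, so the reserve binds → payment $995.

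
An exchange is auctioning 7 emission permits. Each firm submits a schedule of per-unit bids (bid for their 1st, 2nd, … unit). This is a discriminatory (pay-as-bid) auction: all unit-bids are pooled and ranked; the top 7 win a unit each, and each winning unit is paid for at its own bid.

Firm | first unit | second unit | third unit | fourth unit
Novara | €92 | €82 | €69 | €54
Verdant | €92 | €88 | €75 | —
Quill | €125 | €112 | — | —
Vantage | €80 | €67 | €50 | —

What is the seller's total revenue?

All unit-bids, highest first — top 7: 125 (Quill-1), 112 (Quill-2), 92 (Novara-1), 92 (Verdant-1), 88 (Verdant-2), 82 (Novara-2), 80 (Vantage-1)
Next rejected bid: €75 (not a price — pay-as-bid).
Each winning unit pays its own bid.
Revenue = 125 + 112 + 92 + 92 + 88 + 82 + 80 = €671.

Total revenue: €671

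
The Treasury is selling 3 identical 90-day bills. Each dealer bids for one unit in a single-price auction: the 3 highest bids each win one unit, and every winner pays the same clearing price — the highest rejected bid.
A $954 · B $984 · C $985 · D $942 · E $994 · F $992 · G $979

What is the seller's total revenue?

Ordering the bids: 994 (E), 992 (F), 985 (C), 984 (B), 979 (G), …
Winners (3 units): E, F, C.
Highest unsuccessful bid: $984 → clearing price.
Total revenue = 3 × $984 = $2,952.

Total revenue: $2,952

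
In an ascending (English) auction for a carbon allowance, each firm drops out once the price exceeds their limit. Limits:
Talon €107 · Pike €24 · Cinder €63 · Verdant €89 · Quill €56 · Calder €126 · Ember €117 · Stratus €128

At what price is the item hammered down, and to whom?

Stratus wins at €126

Rule: the price rises until one bidder remains; the winner pays the price at which the last rival dropped out.
Limits in order: 128 (Stratus) > 126 (Calder) > 117 (Ember) > 107 (Talon) > 89 (Verdant) > 63 (Cinder) > …
Calder is the last rival to drop out, at €126; Stratus remains and wins at that price.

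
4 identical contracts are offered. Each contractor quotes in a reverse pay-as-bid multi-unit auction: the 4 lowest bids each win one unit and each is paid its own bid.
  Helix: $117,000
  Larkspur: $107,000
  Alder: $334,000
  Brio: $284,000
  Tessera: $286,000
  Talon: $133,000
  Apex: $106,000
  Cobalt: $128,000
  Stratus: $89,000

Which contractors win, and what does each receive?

Stratus $89,000, Apex $106,000, Larkspur $107,000, Helix $117,000

Sorting: 89,000 (Stratus), 106,000 (Apex), 107,000 (Larkspur), 117,000 (Helix), 128,000 (Cobalt), 133,000 (Talon), …
The 4 lowest are Stratus, Apex, Larkspur, Helix.
Each winner is paid its own bid: Stratus $89,000, Apex $106,000, Larkspur $107,000, Helix $117,000.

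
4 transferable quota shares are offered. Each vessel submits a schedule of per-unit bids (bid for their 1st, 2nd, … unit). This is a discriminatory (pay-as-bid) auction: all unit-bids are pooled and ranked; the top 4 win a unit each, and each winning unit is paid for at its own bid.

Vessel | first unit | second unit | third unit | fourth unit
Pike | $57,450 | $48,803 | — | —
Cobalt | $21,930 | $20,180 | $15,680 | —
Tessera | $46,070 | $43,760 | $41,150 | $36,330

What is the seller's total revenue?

Total revenue: $196,083

All unit-bids, highest first — top 4: 57,450 (Pike-1), 48,803 (Pike-2), 46,070 (Tessera-1), 43,760 (Tessera-2)
Next rejected bid: $41,150 (not a price — pay-as-bid).
Each winning unit pays its own bid.
Revenue = 57,450 + 48,803 + 46,070 + 43,760 = $196,083.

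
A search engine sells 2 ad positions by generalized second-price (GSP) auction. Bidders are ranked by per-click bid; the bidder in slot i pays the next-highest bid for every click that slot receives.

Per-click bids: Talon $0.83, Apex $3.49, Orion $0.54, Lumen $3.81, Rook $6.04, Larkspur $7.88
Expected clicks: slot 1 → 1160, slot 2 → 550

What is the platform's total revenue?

Total revenue: $9101.90

Per-click bids in order: $7.88 (Larkspur) > $6.04 (Rook) > $3.81 (Lumen) > …
Slot 1: Larkspur pays $6.04 × 1160 = $7006.40
Slot 2: Rook pays $3.81 × 550 = $2095.50
Total = $9101.90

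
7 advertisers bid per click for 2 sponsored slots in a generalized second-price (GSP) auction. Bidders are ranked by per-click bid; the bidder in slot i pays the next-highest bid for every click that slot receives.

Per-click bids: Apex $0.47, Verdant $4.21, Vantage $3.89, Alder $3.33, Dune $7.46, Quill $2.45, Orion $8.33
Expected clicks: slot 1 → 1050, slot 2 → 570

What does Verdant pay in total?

Verdant pays $0.00

Sorting advertisers: $8.33 (Orion) > $7.46 (Dune) > $4.21 (Verdant) > …
Verdant ranks below slot 2 → no slot, pays nothing.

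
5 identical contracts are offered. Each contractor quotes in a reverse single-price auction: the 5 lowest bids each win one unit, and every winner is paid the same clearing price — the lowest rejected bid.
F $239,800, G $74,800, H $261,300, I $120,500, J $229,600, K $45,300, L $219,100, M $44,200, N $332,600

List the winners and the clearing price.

Sorting: 44,200 (M), 45,300 (K), 74,800 (G), 120,500 (I), 219,100 (L), 229,600 (J), 239,800 (F), …
Lowest 5: M, K, G, I, L.
First losing bid is J's $229,600, which sets the uniform price.

M, K, G, I, L; each is paid $229,600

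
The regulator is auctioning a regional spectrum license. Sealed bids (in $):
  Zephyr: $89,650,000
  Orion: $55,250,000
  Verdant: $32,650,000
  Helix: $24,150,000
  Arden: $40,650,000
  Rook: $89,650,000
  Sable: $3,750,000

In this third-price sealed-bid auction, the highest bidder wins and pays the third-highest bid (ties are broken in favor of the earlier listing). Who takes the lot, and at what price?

Zephyr pays $55,250,000

Rule: the highest bidder wins and pays the third-highest bid.
Sorting bids: 89,650,000 (Zephyr) > 89,650,000 (Rook) > 55,250,000 (Orion) > 40,650,000 (Arden) > 32,650,000 (Verdant) > 24,150,000 (Helix) > …
Zephyr and Rook tie at $89,650,000; tie-break gives it to Zephyr.
Zephyr is highest; pays the third-highest bid, $55,250,000.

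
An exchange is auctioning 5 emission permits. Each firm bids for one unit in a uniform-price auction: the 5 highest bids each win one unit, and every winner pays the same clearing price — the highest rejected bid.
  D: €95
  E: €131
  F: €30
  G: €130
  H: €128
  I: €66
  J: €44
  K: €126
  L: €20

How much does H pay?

H pays €66

Sorting: 131 (E), 130 (G), 128 (H), 126 (K), 95 (D), 66 (I), 44 (J), …
Winners (5 units): E, G, H, K, D.
Highest unsuccessful bid: €66 → clearing price.
H wins → pays €66.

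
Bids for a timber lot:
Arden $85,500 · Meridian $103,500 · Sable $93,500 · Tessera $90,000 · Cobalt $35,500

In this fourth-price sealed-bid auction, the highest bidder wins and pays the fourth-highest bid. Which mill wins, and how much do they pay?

Meridian pays $85,500

Bids in order: 103,500 (Meridian) > 93,500 (Sable) > 90,000 (Tessera) > 85,500 (Arden) > 35,500 (Cobalt)
Meridian wins; payment is bid #4 in the ranking = $85,500.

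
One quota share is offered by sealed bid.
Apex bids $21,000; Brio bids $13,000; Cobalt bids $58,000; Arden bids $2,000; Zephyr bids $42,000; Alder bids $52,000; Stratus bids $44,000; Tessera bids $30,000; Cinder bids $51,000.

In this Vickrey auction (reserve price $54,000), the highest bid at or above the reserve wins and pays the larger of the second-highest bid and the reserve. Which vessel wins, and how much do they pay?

Bids ranked: 58,000 (Cobalt) > 52,000 (Alder) > 51,000 (Cinder) > 44,000 (Stratus) > 42,000 (Zephyr) > 30,000 (Tessera) > …
Cobalt has the top bid at or above the reserve ($58,000).
Second-highest bid $52,000 is below the reserve $54,000, so the reserve binds → payment $54,000.

Cobalt pays $54,000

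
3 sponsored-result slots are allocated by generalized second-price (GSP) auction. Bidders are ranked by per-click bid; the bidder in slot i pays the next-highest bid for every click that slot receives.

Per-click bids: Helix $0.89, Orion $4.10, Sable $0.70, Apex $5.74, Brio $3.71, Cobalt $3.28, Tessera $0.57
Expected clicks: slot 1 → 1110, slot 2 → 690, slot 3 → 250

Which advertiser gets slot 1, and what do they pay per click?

Apex; $4.10 per click

Ranked by bid: $5.74 (Apex) > $4.10 (Orion) > $3.71 (Brio) > $3.28 (Cobalt) > …
Slot 1 goes to the first-ranked bidder, Apex, who pays the next bid down: $4.10/click.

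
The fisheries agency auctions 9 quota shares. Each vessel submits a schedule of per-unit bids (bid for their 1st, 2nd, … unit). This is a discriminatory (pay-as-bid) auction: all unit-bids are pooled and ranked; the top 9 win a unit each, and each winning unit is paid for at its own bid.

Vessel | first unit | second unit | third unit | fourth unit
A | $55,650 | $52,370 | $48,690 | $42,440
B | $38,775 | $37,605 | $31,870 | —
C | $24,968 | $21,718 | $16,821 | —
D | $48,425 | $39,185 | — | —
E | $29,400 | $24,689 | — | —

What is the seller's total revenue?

All unit-bids, highest first — top 9: 55,650 (A-1), 52,370 (A-2), 48,690 (A-3), 48,425 (D-1), 42,440 (A-4), 39,185 (D-2), 38,775 (B-1), 37,605 (B-2), 31,870 (B-3)
Next rejected bid: $29,400 (not a price — pay-as-bid).
Each winning unit pays its own bid.
Revenue = 55,650 + 52,370 + 48,690 + 48,425 + 42,440 + 39,185 + 38,775 + 37,605 + 31,870 = $395,010.

Total revenue: $395,010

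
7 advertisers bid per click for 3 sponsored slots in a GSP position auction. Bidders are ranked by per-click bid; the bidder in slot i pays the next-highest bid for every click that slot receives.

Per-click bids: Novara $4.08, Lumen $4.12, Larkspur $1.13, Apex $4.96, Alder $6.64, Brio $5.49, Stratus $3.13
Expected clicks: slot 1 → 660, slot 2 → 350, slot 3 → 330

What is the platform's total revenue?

Total revenue: $6719.00

Sorting advertisers: $6.64 (Alder) > $5.49 (Brio) > $4.96 (Apex) > $4.12 (Lumen) > …
Slot 1: Alder pays $5.49 × 660 = $3623.40
Slot 2: Brio pays $4.96 × 350 = $1736.00
Slot 3: Apex pays $4.12 × 330 = $1359.60
Total = $6719.00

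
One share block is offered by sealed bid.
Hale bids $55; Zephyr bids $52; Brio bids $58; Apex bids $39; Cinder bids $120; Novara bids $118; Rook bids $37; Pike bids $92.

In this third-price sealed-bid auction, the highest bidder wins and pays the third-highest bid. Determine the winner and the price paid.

Rule: the highest bidder wins and pays the third-highest bid.
Sorting bids: 120 (Cinder) > 118 (Novara) > 92 (Pike) > 58 (Brio) > 55 (Hale) > 52 (Zephyr) > …
Cinder is highest; pays the third-highest bid, $92.

Cinder pays $92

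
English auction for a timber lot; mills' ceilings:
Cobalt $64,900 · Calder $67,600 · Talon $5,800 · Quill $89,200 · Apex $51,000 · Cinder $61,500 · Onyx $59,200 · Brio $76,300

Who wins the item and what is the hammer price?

Quill wins at $76,300

Limits ranked: 89,200 (Quill) > 76,300 (Brio) > 67,600 (Calder) > 64,900 (Cobalt) > 61,500 (Cinder) > 59,200 (Onyx) > …
Bidding ends when Brio exits at $76,300; Quill takes it.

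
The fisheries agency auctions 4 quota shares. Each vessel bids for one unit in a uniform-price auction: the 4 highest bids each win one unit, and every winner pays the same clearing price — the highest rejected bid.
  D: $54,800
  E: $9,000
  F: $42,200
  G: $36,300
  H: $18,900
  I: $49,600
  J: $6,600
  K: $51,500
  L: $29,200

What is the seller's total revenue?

Sorting: 54,800 (D), 51,500 (K), 49,600 (I), 42,200 (F), 36,300 (G), 29,200 (L), …
Winners (4 units): D, K, I, F.
First losing bid is G's $36,300, which sets the uniform price.
Total revenue = 4 × $36,300 = $145,200.

Total revenue: $145,200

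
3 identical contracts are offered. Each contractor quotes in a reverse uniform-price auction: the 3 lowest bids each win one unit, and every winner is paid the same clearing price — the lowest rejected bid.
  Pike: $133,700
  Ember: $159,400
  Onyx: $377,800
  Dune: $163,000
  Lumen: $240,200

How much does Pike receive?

Pike is paid $240,200

Sorting: 133,700 (Pike), 159,400 (Ember), 163,000 (Dune), 240,200 (Lumen), 377,800 (Onyx)
Winners (3 units): Pike, Ember, Dune.
Clearing price = lowest rejected bid = $240,200.
Pike wins → is paid $240,200.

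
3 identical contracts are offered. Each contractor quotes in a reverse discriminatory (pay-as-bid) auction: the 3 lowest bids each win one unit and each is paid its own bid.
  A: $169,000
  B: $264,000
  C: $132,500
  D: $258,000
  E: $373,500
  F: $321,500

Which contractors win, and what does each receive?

C $132,500, A $169,000, D $258,000

Sorting: 132,500 (C), 169,000 (A), 258,000 (D), 264,000 (B), 321,500 (F), …
Lowest 3: C, A, D.
Each winner is paid its own bid: C $132,500, A $169,000, D $258,000.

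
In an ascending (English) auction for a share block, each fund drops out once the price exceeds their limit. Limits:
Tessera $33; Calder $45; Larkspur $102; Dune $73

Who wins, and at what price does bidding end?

Limits ranked: 102 (Larkspur) > 73 (Dune) > 45 (Calder) > 33 (Tessera)
Once the price passes $73, only Larkspur is left; the hammer falls at Dune's limit of $73.

Larkspur wins at $73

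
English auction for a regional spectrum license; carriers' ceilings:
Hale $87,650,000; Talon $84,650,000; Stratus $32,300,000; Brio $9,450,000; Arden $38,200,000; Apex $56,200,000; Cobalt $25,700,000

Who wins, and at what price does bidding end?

Hale wins at $84,650,000

Sorting limits: 87,650,000 (Hale) > 84,650,000 (Talon) > 56,200,000 (Apex) > 38,200,000 (Arden) > 32,300,000 (Stratus) > 25,700,000 (Cobalt) > …
Once the price passes $84,650,000, only Hale is left; the hammer falls at Talon's limit of $84,650,000.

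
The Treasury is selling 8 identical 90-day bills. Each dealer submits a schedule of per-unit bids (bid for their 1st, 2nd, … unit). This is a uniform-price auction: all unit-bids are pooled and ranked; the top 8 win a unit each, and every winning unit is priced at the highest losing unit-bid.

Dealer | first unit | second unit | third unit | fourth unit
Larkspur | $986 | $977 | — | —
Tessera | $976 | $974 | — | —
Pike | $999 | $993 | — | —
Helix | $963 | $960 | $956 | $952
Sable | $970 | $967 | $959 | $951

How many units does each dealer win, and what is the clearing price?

Larkspur 2, Pike 2, Sable 2, Tessera 2; clearing price $963

Pooled unit-bids ranked (top 8): 999 (Pike-1), 993 (Pike-2), 986 (Larkspur-1), 977 (Larkspur-2), 976 (Tessera-1), 974 (Tessera-2), 970 (Sable-1), 967 (Sable-2)
Highest rejected unit-bid = $963.
Allocation: Larkspur 2, Pike 2, Sable 2, Tessera 2.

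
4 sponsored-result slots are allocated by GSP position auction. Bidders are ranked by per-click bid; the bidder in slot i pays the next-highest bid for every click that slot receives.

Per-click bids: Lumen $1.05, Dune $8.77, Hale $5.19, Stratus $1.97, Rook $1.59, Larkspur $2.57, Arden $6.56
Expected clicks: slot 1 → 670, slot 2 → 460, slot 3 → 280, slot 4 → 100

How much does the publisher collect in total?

Total revenue: $7699.20

Per-click bids in order: $8.77 (Dune) > $6.56 (Arden) > $5.19 (Hale) > $2.57 (Larkspur) > $1.97 (Stratus) > …
Slot 1: Dune pays $6.56 × 670 = $4395.20
Slot 2: Arden pays $5.19 × 460 = $2387.40
Slot 3: Hale pays $2.57 × 280 = $719.60
Slot 4: Larkspur pays $1.97 × 100 = $197.00
Total = $7699.20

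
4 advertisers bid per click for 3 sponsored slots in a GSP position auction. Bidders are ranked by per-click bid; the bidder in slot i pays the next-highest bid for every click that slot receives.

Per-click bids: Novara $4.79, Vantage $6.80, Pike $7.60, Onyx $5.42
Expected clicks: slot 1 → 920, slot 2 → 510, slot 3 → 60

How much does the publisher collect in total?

Ranked by bid: $7.60 (Pike) > $6.80 (Vantage) > $5.42 (Onyx) > $4.79 (Novara)
Slot 1: Pike pays $6.80 × 920 = $6256.00
Slot 2: Vantage pays $5.42 × 510 = $2764.20
Slot 3: Onyx pays $4.79 × 60 = $287.40
Total = $9307.60

Total revenue: $9307.60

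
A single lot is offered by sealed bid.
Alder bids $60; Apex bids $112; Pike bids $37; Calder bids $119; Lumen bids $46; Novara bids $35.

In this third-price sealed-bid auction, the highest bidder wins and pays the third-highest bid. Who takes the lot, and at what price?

Calder pays $60

Bids in order: 119 (Calder) > 112 (Apex) > 60 (Alder) > 46 (Lumen) > 37 (Pike) > 35 (Novara)
Calder wins; payment is bid #3 in the ranking = $60.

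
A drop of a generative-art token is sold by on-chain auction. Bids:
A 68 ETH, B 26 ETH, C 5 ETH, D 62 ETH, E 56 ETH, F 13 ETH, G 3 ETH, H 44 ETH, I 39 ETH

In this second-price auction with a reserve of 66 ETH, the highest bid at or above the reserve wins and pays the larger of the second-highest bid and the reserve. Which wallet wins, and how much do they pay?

A pays 66 ETH

Second-price auction with a reserve of 66 ETH: the highest bid at or above the reserve wins and pays the larger of the second-highest bid and the reserve.
Bids ranked: 68 (A) > 62 (D) > 56 (E) > 44 (H) > 39 (I) > 26 (B) > …
Highest eligible bid: A at 68 ETH.
Second-highest bid 62 ETH is below the reserve 66 ETH, so the reserve binds → payment 66 ETH.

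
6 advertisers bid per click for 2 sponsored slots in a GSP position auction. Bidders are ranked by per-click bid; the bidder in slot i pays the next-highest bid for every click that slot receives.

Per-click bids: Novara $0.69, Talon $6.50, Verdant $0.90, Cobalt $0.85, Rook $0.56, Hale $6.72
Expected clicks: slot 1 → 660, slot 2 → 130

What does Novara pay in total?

Novara pays $0.00

Ranked by bid: $6.72 (Hale) > $6.50 (Talon) > $0.90 (Verdant) > …
Novara ranks below slot 2 → no slot, pays nothing.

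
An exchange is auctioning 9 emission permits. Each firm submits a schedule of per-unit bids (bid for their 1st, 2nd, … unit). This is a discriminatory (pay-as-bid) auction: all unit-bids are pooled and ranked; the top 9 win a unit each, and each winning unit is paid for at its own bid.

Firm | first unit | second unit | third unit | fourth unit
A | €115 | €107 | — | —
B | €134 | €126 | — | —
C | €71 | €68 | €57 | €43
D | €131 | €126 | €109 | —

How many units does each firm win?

A 2, B 2, C 2, D 3

Pooled unit-bids ranked (top 9): 134 (B-1), 131 (D-1), 126 (B-2), 126 (D-2), 115 (A-1), 109 (D-3), 107 (A-2), 71 (C-1), 68 (C-2)
Next rejected bid: €57 (not a price — pay-as-bid).
Allocation: A 2, B 2, C 2, D 3.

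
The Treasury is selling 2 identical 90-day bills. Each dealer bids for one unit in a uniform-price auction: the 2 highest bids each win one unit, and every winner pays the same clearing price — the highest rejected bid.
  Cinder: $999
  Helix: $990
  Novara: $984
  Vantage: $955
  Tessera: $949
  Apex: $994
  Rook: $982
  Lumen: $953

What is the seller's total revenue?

Bids ranked high→low: 999 (Cinder), 994 (Apex), 990 (Helix), 984 (Novara), …
Top 2: Cinder, Apex.
First losing bid is Helix's $990, which sets the uniform price.
Total revenue = 2 × $990 = $1,980.

Total revenue: $1,980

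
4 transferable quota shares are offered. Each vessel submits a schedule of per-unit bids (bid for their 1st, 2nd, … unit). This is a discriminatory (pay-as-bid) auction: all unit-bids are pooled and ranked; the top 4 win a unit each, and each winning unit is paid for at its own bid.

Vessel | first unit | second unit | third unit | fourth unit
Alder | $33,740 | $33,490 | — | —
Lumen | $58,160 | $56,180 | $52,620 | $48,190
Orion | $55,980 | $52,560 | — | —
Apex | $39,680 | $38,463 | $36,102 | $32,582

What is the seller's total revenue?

Total revenue: $222,940

All unit-bids, highest first — top 4: 58,160 (Lumen-1), 56,180 (Lumen-2), 55,980 (Orion-1), 52,620 (Lumen-3)
Next rejected bid: $52,560 (not a price — pay-as-bid).
Each winning unit pays its own bid.
Revenue = 58,160 + 56,180 + 55,980 + 52,620 = $222,940.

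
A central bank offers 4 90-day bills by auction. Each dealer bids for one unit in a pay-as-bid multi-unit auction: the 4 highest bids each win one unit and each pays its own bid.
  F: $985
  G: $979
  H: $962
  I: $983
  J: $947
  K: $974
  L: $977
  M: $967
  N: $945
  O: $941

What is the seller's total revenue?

Total revenue: $3,924

Ordering the bids: 985 (F), 983 (I), 979 (G), 977 (L), 974 (K), 967 (M), …
Top 4: F, I, G, L.
Total revenue = 985 + 983 + 979 + 977 = $3,924.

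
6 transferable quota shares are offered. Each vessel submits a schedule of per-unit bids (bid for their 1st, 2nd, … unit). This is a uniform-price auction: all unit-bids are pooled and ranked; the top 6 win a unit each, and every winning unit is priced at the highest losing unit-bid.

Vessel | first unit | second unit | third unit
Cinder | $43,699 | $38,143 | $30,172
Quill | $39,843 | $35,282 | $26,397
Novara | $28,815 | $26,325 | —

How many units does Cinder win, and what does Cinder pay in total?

Cinder: 3 units, pays $79,191

Pooled unit-bids ranked (top 6): 43,699 (Cinder-1), 39,843 (Quill-1), 38,143 (Cinder-2), 35,282 (Quill-2), 30,172 (Cinder-3), 28,815 (Novara-1)
Highest rejected unit-bid = $26,397.
Cinder wins 3 unit(s) at $26,397 each.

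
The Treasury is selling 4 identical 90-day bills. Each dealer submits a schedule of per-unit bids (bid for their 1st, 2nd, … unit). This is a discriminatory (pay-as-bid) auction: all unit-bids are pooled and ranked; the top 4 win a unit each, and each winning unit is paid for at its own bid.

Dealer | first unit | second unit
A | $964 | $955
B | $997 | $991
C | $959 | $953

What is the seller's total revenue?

Merging the schedules and taking the best 4: 997 (B-1), 991 (B-2), 964 (A-1), 959 (C-1)
Next rejected bid: $955 (not a price — pay-as-bid).
Each winning unit pays its own bid.
Revenue = 997 + 991 + 964 + 959 = $3,911.

Total revenue: $3,911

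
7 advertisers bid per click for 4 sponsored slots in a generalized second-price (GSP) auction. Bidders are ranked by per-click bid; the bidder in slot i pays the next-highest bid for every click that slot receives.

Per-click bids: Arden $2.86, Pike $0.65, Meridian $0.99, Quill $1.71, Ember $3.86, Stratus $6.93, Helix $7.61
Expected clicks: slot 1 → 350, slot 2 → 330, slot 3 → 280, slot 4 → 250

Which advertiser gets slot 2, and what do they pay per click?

Stratus; $3.86 per click

Per-click bids in order: $7.61 (Helix) > $6.93 (Stratus) > $3.86 (Ember) > $2.86 (Arden) > $1.71 (Quill) > …
Slot 2 goes to the second-ranked bidder, Stratus, who pays the next bid down: $3.86/click.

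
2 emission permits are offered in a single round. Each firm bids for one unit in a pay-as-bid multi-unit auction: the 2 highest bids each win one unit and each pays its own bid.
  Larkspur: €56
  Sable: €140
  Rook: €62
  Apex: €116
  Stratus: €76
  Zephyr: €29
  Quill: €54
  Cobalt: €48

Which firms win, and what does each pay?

Sorting: 140 (Sable), 116 (Apex), 76 (Stratus), 62 (Rook), …
Top 2: Sable, Apex.
Each winner pays its own bid: Sable €140, Apex €116.

Sable €140, Apex €116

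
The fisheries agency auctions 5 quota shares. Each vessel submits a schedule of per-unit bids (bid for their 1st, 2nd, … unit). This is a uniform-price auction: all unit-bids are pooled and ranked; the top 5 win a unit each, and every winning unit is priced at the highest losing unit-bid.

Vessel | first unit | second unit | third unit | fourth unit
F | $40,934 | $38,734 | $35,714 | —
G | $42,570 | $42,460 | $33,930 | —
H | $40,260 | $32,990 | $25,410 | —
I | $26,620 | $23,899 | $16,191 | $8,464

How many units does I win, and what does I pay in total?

I: 0 units, pays $0

All unit-bids, highest first — top 5: 42,570 (G-1), 42,460 (G-2), 40,934 (F-1), 40,260 (H-1), 38,734 (F-2)
The (k+1)-th unit-bid is $35,714.
I wins 0 unit(s) at $35,714 each.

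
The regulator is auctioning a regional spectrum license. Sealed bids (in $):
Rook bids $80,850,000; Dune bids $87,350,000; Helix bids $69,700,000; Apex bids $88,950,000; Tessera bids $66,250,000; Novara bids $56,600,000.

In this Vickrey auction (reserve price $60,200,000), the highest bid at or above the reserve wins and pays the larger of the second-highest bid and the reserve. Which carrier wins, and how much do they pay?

Bids in order: 88,950,000 (Apex) > 87,350,000 (Dune) > 80,850,000 (Rook) > 69,700,000 (Helix) > 66,250,000 (Tessera) > 56,600,000 (Novara)
Highest eligible bid: Apex at $88,950,000.
Second-highest bid $87,350,000 exceeds the reserve $60,200,000 → payment $87,350,000.

Apex pays $87,350,000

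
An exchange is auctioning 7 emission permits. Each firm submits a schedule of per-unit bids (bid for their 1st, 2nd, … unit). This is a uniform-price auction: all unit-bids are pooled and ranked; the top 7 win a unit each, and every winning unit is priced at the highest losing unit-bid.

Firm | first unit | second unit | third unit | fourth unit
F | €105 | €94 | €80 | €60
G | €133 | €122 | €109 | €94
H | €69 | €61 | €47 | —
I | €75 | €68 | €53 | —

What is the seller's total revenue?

Total revenue: €525

Merging the schedules and taking the best 7: 133 (G-1), 122 (G-2), 109 (G-3), 105 (F-1), 94 (F-2), 94 (G-4), 80 (F-3)
First bid not allocated: €75.
Allocation: F 3, G 4. Every unit priced at €75.
Revenue = 7 × 75 = €525.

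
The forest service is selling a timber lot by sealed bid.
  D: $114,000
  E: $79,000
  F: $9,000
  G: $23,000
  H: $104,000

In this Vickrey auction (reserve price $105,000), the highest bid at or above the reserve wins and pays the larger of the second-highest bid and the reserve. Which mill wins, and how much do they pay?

D pays $105,000

Bids in order: 114,000 (D) > 104,000 (H) > 79,000 (E) > 23,000 (G) > 9,000 (F)
Highest eligible bid: D at $114,000.
Second-highest bid $104,000 is below the reserve $105,000, so the reserve binds → payment $105,000.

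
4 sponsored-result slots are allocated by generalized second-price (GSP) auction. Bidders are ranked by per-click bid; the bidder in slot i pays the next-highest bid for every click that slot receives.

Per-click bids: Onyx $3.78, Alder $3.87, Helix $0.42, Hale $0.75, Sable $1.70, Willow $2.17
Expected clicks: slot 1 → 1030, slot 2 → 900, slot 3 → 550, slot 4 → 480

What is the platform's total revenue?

Total revenue: $7141.40

Per-click bids in order: $3.87 (Alder) > $3.78 (Onyx) > $2.17 (Willow) > $1.70 (Sable) > $0.75 (Hale) > …
Slot 1: Alder pays $3.78 × 1030 = $3893.40
Slot 2: Onyx pays $2.17 × 900 = $1953.00
Slot 3: Willow pays $1.70 × 550 = $935.00
Slot 4: Sable pays $0.75 × 480 = $360.00
Total = $7141.40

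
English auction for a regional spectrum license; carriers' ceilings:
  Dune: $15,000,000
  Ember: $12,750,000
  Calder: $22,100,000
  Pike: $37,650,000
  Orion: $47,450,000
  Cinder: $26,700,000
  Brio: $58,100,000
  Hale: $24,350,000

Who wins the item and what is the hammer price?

Brio wins at $47,450,000

Limits in order: 58,100,000 (Brio) > 47,450,000 (Orion) > 37,650,000 (Pike) > 26,700,000 (Cinder) > 24,350,000 (Hale) > 22,100,000 (Calder) > …
Orion is the last rival to drop out, at $47,450,000; Brio remains and wins at that price.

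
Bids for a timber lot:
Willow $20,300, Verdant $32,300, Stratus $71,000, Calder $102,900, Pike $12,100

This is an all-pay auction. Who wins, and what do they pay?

All-pay auction: the highest bidder wins the item, but every bidder pays their own bid.
Bids ranked: 102,900 (Calder) > 71,000 (Stratus) > 32,300 (Verdant) > 20,300 (Willow) > 12,100 (Pike)
Calder wins with the top bid; all bids are sunk regardless.

Calder pays $102,900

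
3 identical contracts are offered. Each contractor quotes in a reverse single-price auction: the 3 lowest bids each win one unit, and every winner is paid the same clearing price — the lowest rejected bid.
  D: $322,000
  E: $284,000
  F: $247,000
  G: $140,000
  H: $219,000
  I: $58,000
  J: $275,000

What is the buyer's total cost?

Sorting: 58,000 (I), 140,000 (G), 219,000 (H), 247,000 (F), 275,000 (J), …
Winners (3 units): I, G, H.
Lowest unsuccessful bid: $247,000 → clearing price.
Total cost = 3 × $247,000 = $741,000.

Total cost: $741,000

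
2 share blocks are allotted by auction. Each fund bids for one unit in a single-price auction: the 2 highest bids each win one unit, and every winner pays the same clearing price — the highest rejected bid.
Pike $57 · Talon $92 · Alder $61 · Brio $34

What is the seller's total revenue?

Bids ranked high→low: 92 (Talon), 61 (Alder), 57 (Pike), 34 (Brio)
The 2 highest are Talon, Alder.
First losing bid is Pike's $57, which sets the uniform price.
Total revenue = 2 × $57 = $114.

Total revenue: $114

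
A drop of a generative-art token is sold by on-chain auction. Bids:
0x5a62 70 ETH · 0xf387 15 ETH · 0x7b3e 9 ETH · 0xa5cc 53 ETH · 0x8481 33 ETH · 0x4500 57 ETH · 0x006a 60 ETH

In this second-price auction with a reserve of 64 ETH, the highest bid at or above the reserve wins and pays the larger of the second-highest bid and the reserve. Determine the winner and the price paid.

0x5a62 pays 64 ETH

Second-price auction with a reserve of 64 ETH: the highest bid at or above the reserve wins and pays the larger of the second-highest bid and the reserve.
Sorting bids: 70 (0x5a62) > 60 (0x006a) > 57 (0x4500) > 53 (0xa5cc) > 33 (0x8481) > 15 (0xf387) > …
0x5a62 has the top bid at or above the reserve (70 ETH).
Second-highest bid 60 ETH is below the reserve 64 ETH, so the reserve binds → payment 64 ETH.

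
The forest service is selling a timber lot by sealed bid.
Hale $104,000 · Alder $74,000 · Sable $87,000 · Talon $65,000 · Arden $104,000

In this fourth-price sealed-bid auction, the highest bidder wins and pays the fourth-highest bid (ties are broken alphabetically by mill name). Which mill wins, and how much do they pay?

Arden pays $74,000

Bids in order: 104,000 (Arden) > 104,000 (Hale) > 87,000 (Sable) > 74,000 (Alder) > 65,000 (Talon)
Tie at $104,000 → Arden wins by tie-break.
Arden is highest; pays the fourth-highest bid, $74,000.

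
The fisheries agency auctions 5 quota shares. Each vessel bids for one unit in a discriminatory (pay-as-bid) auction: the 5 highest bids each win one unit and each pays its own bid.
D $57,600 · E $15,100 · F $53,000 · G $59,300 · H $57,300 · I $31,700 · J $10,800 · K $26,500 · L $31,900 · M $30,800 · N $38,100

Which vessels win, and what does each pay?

G $59,300, D $57,600, H $57,300, F $53,000, N $38,100

Bids ranked high→low: 59,300 (G), 57,600 (D), 57,300 (H), 53,000 (F), 38,100 (N), 31,900 (L), 31,700 (I), …
The 5 highest are G, D, H, F, N.
Each winner pays its own bid: G $59,300, D $57,600, H $57,300, F $53,000, N $38,100.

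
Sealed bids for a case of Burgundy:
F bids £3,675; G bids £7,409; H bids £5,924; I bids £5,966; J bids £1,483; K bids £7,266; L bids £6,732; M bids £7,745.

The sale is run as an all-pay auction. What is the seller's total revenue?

Total revenue: £46,200

Bids ranked: 7,745 (M) > 7,409 (G) > 7,266 (K) > 6,732 (L) > 5,966 (I) > 5,924 (H) > …
Every bidder forfeits their bid regardless of winning.
Revenue = 3,675 + 7,409 + 5,924 + 5,966 + 1,483 + 7,266 + 6,732 + 7,745 = £46,200.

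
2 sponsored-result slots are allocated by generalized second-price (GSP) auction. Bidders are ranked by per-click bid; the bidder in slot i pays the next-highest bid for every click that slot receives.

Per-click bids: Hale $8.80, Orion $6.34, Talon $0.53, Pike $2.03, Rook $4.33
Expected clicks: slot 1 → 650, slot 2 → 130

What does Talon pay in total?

Talon pays $0.00

Sorting advertisers: $8.80 (Hale) > $6.34 (Orion) > $4.33 (Rook) > …
Talon ranks below slot 2 → no slot, pays nothing.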